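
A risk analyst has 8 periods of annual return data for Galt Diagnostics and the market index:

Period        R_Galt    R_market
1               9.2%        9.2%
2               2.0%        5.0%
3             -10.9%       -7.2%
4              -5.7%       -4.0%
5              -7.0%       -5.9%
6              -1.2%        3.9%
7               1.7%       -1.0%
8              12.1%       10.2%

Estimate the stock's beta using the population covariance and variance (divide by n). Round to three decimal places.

Mean R_i = (9.2 + 2.0 − 10.9 − 5.7 − 7.0 − 1.2 + 1.7 + 12.1) / 8 = 0.0250%
Mean R_m = (9.2 + 5.0 − 7.2 − 4.0 − 5.9 + 3.9 − 1.0 + 10.2) / 8 = 1.2750%
Σ(R_i − R̄_i)(R_m − R̄_m) = 354.0050  ⇒  Cov = 354.0050 / 8 = 44.2506
Σ(R_m − R̄_m)² = 319.5350  ⇒  Var(R_m) = 319.5350 / 8 = 39.9419
β = Cov / Var(R_m) = 44.2506 / 39.9419 = 1.1079

1.108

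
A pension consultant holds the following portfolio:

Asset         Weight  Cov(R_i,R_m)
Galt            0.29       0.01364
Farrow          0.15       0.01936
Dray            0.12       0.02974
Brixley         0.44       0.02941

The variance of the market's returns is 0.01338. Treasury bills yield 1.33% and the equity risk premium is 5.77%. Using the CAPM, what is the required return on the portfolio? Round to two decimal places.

β_Galt = 0.01364 / 0.01338 = 1.0194
β_Farrow = 0.01936 / 0.01338 = 1.4469
β_Dray = 0.02974 / 0.01338 = 2.2227
β_Brixley = 0.02941 / 0.01338 = 2.1981
β_P = Σ w_i β_i = 0.29×1.0194 + 0.15×1.4469 + 0.12×2.2227 + 0.44×2.1981 = 1.7465
E(R_P) = R_f + β_P × MRP = 1.33% + 1.7465 × 5.77% = 11.41%

11.41%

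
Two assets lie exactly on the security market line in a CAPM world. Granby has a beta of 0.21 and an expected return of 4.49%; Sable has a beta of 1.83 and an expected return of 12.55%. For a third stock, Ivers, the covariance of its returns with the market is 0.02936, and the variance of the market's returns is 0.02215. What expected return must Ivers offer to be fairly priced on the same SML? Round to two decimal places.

MRP = (12.55% − 4.49%) / (1.83 − 0.21) = 4.9753%
R_f = 4.49% − 0.21 × 4.9753% = 3.4452%
β_Ivers = Cov / Var(R_m) = 0.02936 / 0.02215 = 1.3255
E(R_Ivers) = R_f + β × MRP = 3.4452% + 1.3255 × 4.9753% = 10.04%

10.04%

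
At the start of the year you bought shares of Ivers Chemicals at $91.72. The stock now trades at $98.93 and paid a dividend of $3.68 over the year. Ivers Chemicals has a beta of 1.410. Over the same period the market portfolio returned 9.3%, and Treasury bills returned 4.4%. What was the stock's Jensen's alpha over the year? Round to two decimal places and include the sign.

+0.56%

Realised HPR = (P1 + D1 − P0) / P0 = (98.93 + 3.68 − 91.72) / 91.72 = 10.89 / 91.72 = 11.8731%
MRP = 9.3% − 4.4% = 4.90%
CAPM required = R_f + β·MRP = 4.4% + 1.410 × 4.9% = 11.3090%
α = realised − required = 11.8731% − 11.3090% = +0.56%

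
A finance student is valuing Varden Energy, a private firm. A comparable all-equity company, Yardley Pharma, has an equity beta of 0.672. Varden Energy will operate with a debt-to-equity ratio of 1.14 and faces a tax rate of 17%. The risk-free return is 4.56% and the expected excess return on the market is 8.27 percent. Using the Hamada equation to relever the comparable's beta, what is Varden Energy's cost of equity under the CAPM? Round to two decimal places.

β_L = β_U × [1 + (1 − t)(D/E)] = 0.672 × [1 + (1 − 0.17) × 1.14]
    = 0.672 × [1 + 0.83 × 1.14] = 0.672 × 1.9462 = 1.3078
E(R) = R_f + β_L × MRP = 4.56% + 1.3078 × 8.27% = 15.38%

15.38%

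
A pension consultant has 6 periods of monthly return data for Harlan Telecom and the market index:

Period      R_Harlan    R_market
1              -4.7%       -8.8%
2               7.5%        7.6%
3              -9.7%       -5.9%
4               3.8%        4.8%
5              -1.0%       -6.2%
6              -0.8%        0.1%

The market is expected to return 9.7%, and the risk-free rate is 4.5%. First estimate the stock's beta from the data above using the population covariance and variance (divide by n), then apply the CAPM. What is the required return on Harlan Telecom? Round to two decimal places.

Mean R_i = (-4.7 + 7.5 − 9.7 + 3.8 − 1.0 − 0.8) / 6 = -0.8167%
Mean R_m = (-8.8 + 7.6 − 5.9 + 4.8 − 6.2 + 0.1) / 6 = -1.4000%
Σ(R_i − R̄_i)(R_m − R̄_m) = 173.0900  ⇒  Cov = 173.0900 / 6 = 28.8483
Σ(R_m − R̄_m)² = 219.7400  ⇒  Var(R_m) = 219.7400 / 6 = 36.6233
β = Cov / Var(R_m) = 28.8483 / 36.6233 = 0.7877
MRP = 9.7% − 4.5% = 5.20%
E(R) = R_f + β × MRP = 4.5% + 0.7877 × 5.2% = 8.60%

8.60%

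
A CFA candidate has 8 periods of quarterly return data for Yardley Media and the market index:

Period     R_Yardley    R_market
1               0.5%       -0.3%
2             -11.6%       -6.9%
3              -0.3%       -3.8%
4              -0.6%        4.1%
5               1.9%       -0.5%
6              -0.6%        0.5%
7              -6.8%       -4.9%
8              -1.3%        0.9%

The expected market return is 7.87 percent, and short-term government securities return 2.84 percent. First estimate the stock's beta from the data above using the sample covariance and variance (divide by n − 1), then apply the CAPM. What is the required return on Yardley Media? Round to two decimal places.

Mean R_i = (0.5 − 11.6 − 0.3 − 0.6 + 1.9 − 0.6 − 6.8 − 1.3) / 8 = -2.3500%
Mean R_m = (-0.3 − 6.9 − 3.8 + 4.1 − 0.5 + 0.5 − 4.9 + 0.9) / 8 = -1.3625%
Σ(R_i − R̄_i)(R_m − R̄_m) = 83.8550  ⇒  Cov = 83.8550 / 7 = 11.9793
Σ(R_m − R̄_m)² = 89.4188  ⇒  Var(R_m) = 89.4188 / 7 = 12.7741
β = Cov / Var(R_m) = 11.9793 / 12.7741 = 0.9378
MRP = 7.87% − 2.84% = 5.03%
E(R) = R_f + β × MRP = 2.84% + 0.9378 × 5.03% = 7.56%

7.56%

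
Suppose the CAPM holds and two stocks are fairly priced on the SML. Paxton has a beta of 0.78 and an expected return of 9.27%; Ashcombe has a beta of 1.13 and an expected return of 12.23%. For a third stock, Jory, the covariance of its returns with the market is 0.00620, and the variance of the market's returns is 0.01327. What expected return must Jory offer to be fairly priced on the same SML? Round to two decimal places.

MRP = (12.23% − 9.27%) / (1.13 − 0.78) = 8.4571%
R_f = 9.27% − 0.78 × 8.4571% = 2.6735%
β_Jory = Cov / Var(R_m) = 0.00620 / 0.01327 = 0.4672
E(R_Jory) = R_f + β × MRP = 2.6735% + 0.4672 × 8.4571% = 6.62%

6.62%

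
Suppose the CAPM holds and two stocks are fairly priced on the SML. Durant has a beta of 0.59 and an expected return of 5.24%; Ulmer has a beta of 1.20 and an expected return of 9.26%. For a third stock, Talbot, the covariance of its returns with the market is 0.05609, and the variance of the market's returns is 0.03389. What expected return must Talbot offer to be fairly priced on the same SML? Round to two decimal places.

MRP = (9.26% − 5.24%) / (1.20 − 0.59) = 6.5902%
R_f = 5.24% − 0.59 × 6.5902% = 1.3518%
β_Talbot = Cov / Var(R_m) = 0.05609 / 0.03389 = 1.6551
E(R_Talbot) = R_f + β × MRP = 1.3518% + 1.6551 × 6.5902% = 12.26%

12.26%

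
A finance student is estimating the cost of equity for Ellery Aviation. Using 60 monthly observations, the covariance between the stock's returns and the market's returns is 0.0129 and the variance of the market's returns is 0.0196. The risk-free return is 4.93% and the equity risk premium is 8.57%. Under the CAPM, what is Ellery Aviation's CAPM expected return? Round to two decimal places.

β = Cov(R_i, R_m) / Var(R_m) = 0.0129 / 0.0196 = 0.6582
E(R) = R_f + β × MRP = 4.93% + 0.6582 × 8.57% = 10.57%

10.57%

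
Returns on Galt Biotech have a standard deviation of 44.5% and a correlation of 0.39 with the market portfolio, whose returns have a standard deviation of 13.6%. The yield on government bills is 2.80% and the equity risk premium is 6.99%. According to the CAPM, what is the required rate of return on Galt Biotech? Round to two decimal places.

11.72%

β = ρ × σ_i / σ_m = 0.39 × 44.5% / 13.6% = 1.2761
E(R) = 2.80% + 1.2761 × 6.99% = 11.72%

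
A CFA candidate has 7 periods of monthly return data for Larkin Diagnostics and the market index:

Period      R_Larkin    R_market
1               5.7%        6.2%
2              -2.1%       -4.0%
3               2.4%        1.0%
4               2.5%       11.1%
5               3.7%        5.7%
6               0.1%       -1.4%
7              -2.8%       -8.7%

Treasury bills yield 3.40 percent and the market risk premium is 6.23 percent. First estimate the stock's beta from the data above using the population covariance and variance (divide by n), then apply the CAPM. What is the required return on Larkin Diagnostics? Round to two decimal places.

5.80%

Mean R_i = (5.7 − 2.1 + 2.4 + 2.5 + 3.7 + 0.1 − 2.8) / 7 = 1.3571%
Mean R_m = (6.2 − 4.0 + 1.0 + 11.1 + 5.7 − 1.4 − 8.7) / 7 = 1.4143%
Σ(R_i − R̄_i)(R_m − R̄_m) = 105.7643  ⇒  Cov = 105.7643 / 7 = 15.1092
Σ(R_m − R̄_m)² = 274.7886  ⇒  Var(R_m) = 274.7886 / 7 = 39.2555
β = Cov / Var(R_m) = 15.1092 / 39.2555 = 0.3849
E(R) = R_f + β × MRP = 3.40% + 0.3849 × 6.23% = 5.80%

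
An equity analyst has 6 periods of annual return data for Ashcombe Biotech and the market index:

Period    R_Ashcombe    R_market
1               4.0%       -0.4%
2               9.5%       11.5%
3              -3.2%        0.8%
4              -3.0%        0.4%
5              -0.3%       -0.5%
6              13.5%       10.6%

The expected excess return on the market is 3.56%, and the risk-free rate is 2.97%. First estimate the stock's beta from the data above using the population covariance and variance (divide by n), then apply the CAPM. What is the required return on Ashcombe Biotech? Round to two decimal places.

Mean R_i = (4.0 + 9.5 − 3.2 − 3.0 − 0.3 + 13.5) / 6 = 3.4167%
Mean R_m = (-0.4 + 11.5 + 0.8 + 0.4 − 0.5 + 10.6) / 6 = 3.7333%
Σ(R_i − R̄_i)(R_m − R̄_m) = 170.6067  ⇒  Cov = 170.6067 / 6 = 28.4345
Σ(R_m − R̄_m)² = 162.1933  ⇒  Var(R_m) = 162.1933 / 6 = 27.0322
β = Cov / Var(R_m) = 28.4345 / 27.0322 = 1.0519
E(R) = R_f + β × MRP = 2.97% + 1.0519 × 3.56% = 6.71%

6.71%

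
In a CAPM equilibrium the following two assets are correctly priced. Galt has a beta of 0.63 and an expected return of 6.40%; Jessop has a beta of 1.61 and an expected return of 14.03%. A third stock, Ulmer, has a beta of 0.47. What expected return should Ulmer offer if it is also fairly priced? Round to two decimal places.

MRP (SML slope) = (14.03% − 6.40%) / (1.61 − 0.63) = 7.63% / 0.98 = 7.7857%
R_f (intercept) = 6.40% − 0.63 × 7.7857% = 1.4950%
E(R_Ulmer) = R_f + β × MRP = 1.4950% + 0.47 × 7.7857% = 5.15%

5.15%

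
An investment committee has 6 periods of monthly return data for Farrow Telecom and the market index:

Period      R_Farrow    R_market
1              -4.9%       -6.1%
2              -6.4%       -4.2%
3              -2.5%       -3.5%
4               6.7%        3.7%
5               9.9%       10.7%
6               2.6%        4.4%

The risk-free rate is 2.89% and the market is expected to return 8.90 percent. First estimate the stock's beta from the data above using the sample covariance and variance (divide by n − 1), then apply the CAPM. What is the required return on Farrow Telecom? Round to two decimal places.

Mean R_i = (-4.9 − 6.4 − 2.5 + 6.7 + 9.9 + 2.6) / 6 = 0.9000%
Mean R_m = (-6.1 − 4.2 − 3.5 + 3.7 + 10.7 + 4.4) / 6 = 0.8333%
Σ(R_i − R̄_i)(R_m − R̄_m) = 203.1800  ⇒  Cov = 203.1800 / 5 = 40.6360
Σ(R_m − R̄_m)² = 210.4733  ⇒  Var(R_m) = 210.4733 / 5 = 42.0947
β = Cov / Var(R_m) = 40.6360 / 42.0947 = 0.9653
MRP = 8.90% − 2.89% = 6.01%
E(R) = R_f + β × MRP = 2.89% + 0.9653 × 6.01% = 8.69%

8.69%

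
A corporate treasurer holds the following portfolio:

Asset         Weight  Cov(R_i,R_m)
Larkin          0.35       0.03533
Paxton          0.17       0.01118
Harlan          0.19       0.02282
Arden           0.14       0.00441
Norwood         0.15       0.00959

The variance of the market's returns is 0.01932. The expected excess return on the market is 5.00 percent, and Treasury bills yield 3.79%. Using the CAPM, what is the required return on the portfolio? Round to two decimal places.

9.14%

β_Larkin = 0.03533 / 0.01932 = 1.8287
β_Paxton = 0.01118 / 0.01932 = 0.5787
β_Harlan = 0.02282 / 0.01932 = 1.1812
β_Arden = 0.00441 / 0.01932 = 0.2283
β_Norwood = 0.00959 / 0.01932 = 0.4964
β_P = Σ w_i β_i = 0.35×1.8287 + 0.17×0.5787 + 0.19×1.1812 + 0.14×0.2283 + 0.15×0.4964 = 1.0693
E(R_P) = R_f + β_P × MRP = 3.79% + 1.0693 × 5.00% = 9.14%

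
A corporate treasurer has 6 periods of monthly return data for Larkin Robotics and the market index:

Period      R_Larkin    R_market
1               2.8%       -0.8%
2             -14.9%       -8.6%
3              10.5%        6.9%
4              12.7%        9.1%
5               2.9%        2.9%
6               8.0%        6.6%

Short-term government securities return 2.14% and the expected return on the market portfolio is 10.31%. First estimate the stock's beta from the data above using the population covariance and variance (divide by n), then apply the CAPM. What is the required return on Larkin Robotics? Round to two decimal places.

14.22%

Mean R_i = (2.8 − 14.9 + 10.5 + 12.7 + 2.9 + 8.0) / 6 = 3.6667%
Mean R_m = (-0.8 − 8.6 + 6.9 + 9.1 + 2.9 + 6.6) / 6 = 2.6833%
Σ(R_i − R̄_i)(R_m − R̄_m) = 316.0967  ⇒  Cov = 316.0967 / 6 = 52.6828
Σ(R_m − R̄_m)² = 213.7883  ⇒  Var(R_m) = 213.7883 / 6 = 35.6314
β = Cov / Var(R_m) = 52.6828 / 35.6314 = 1.4785
MRP = 10.31% − 2.14% = 8.17%
E(R) = R_f + β × MRP = 2.14% + 1.4785 × 8.17% = 14.22%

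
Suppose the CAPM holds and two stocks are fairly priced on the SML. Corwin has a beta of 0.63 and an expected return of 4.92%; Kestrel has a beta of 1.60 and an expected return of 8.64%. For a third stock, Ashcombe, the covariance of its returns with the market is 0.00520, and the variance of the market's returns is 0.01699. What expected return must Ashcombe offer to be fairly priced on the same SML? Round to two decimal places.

3.68%

MRP = (8.64% − 4.92%) / (1.60 − 0.63) = 3.8351%
R_f = 4.92% − 0.63 × 3.8351% = 2.5039%
β_Ashcombe = Cov / Var(R_m) = 0.00520 / 0.01699 = 0.3061
E(R_Ashcombe) = R_f + β × MRP = 2.5039% + 0.3061 × 3.8351% = 3.68%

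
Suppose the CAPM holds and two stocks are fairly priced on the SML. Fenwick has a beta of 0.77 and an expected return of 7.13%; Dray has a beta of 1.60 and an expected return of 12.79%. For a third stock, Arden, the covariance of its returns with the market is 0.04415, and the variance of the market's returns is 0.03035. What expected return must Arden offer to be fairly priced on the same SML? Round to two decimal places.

MRP = (12.79% − 7.13%) / (1.60 − 0.77) = 6.8193%
R_f = 7.13% − 0.77 × 6.8193% = 1.8791%
β_Arden = Cov / Var(R_m) = 0.04415 / 0.03035 = 1.4547
E(R_Arden) = R_f + β × MRP = 1.8791% + 1.4547 × 6.8193% = 11.80%

11.80%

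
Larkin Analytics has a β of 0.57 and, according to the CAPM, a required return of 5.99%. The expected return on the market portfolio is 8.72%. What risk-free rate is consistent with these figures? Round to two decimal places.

E(R) = R_f + β(E(R_m) − R_f) = R_f(1 − β) + β·E(R_m)
5.99% = R_f × (1 − 0.57) + 0.57 × 8.72%
5.99% = R_f × 0.43 + 4.9704%
R_f = (5.99% − 4.9704%) / 0.43 = 2.37%

2.37%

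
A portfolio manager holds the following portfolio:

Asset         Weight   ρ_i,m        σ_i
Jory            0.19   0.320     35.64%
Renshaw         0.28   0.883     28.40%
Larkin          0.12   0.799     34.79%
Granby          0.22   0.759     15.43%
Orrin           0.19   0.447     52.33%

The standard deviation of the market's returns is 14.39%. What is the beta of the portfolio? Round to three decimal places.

1.358

β_Jory = 0.320 × 35.64% / 14.39% = 0.7926
β_Renshaw = 0.883 × 28.40% / 14.39% = 1.7427
β_Larkin = 0.799 × 34.79% / 14.39% = 1.9317
β_Granby = 0.759 × 15.43% / 14.39% = 0.8139
β_Orrin = 0.447 × 52.33% / 14.39% = 1.6255
β_P = Σ w_i β_i = 0.19×0.7926 + 0.28×1.7427 + 0.12×1.9317 + 0.22×0.8139 + 0.19×1.6255 = 1.3583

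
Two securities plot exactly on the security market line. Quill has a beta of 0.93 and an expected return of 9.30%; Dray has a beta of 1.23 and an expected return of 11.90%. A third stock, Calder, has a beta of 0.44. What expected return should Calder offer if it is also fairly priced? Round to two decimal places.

5.05%

MRP (SML slope) = (11.90% − 9.30%) / (1.23 − 0.93) = 2.60% / 0.30 = 8.6667%
R_f (intercept) = 9.30% − 0.93 × 8.6667% = 1.2400%
E(R_Calder) = R_f + β × MRP = 1.2400% + 0.44 × 8.6667% = 5.05%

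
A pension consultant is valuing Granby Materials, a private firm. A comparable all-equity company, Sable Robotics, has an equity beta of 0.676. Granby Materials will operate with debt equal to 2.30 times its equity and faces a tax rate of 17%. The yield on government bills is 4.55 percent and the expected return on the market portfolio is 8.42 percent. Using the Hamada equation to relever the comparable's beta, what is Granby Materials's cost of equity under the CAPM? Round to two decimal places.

β_L = β_U × [1 + (1 − t)(D/E)] = 0.676 × [1 + (1 − 0.17) × 2.30]
    = 0.676 × [1 + 0.83 × 2.30] = 0.676 × 2.9090 = 1.9665
MRP = 8.42% − 4.55% = 3.87%
E(R) = R_f + β_L × MRP = 4.55% + 1.9665 × 3.87% = 12.16%

12.16%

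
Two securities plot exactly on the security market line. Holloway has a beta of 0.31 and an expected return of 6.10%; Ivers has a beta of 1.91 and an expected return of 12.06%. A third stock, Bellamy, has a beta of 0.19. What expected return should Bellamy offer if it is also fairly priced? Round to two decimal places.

5.65%

MRP (SML slope) = (12.06% − 6.10%) / (1.91 − 0.31) = 5.96% / 1.60 = 3.7250%
R_f (intercept) = 6.10% − 0.31 × 3.7250% = 4.9453%
E(R_Bellamy) = R_f + β × MRP = 4.9453% + 0.19 × 3.7250% = 5.65%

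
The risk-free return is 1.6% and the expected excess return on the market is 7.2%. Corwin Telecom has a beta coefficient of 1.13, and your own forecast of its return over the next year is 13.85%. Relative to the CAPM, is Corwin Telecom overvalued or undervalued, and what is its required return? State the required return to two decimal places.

Required return = R_f + β·MRP = 1.6% + 1.13 × 7.2% = 9.74%
Forecast 13.85% > required 9.74% → the stock plots above the SML → undervalued.

Undervalued; required return 9.74%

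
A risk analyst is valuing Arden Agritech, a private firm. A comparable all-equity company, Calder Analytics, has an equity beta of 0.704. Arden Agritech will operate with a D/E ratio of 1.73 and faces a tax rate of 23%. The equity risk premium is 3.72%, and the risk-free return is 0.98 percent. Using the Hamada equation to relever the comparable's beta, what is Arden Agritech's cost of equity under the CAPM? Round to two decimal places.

β_L = β_U × [1 + (1 − t)(D/E)] = 0.704 × [1 + (1 − 0.23) × 1.73]
    = 0.704 × [1 + 0.77 × 1.73] = 0.704 × 2.3321 = 1.6418
E(R) = R_f + β_L × MRP = 0.98% + 1.6418 × 3.72% = 7.09%

7.09%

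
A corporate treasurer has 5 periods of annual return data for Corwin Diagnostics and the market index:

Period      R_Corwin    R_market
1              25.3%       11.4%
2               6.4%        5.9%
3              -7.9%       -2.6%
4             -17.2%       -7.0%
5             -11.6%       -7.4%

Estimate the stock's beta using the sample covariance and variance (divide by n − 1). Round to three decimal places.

Mean R_i = (25.3 + 6.4 − 7.9 − 17.2 − 11.6) / 5 = -1.0000%
Mean R_m = (11.4 + 5.9 − 2.6 − 7.0 − 7.4) / 5 = 0.0600%
Σ(R_i − R̄_i)(R_m − R̄_m) = 553.2600  ⇒  Cov = 553.2600 / 4 = 138.3150
Σ(R_m − R̄_m)² = 275.2720  ⇒  Var(R_m) = 275.2720 / 4 = 68.8180
β = Cov / Var(R_m) = 138.3150 / 68.8180 = 2.0099

2.010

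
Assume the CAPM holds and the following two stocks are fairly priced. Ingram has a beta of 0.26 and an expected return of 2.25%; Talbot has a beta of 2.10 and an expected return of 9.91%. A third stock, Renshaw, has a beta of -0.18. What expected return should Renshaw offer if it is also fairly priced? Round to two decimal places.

0.42%

MRP (SML slope) = (9.91% − 2.25%) / (2.10 − 0.26) = 7.66% / 1.84 = 4.1630%
R_f (intercept) = 2.25% − 0.26 × 4.1630% = 1.1676%
E(R_Renshaw) = R_f + β × MRP = 1.1676% + -0.18 × 4.1630% = 0.42%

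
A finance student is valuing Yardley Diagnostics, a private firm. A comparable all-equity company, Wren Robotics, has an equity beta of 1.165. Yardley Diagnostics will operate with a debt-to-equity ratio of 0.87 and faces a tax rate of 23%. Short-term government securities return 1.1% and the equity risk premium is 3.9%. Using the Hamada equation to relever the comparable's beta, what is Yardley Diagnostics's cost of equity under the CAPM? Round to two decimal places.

8.69%

β_L = β_U × [1 + (1 − t)(D/E)] = 1.165 × [1 + (1 − 0.23) × 0.87]
    = 1.165 × [1 + 0.77 × 0.87] = 1.165 × 1.6699 = 1.9454
E(R) = R_f + β_L × MRP = 1.1% + 1.9454 × 3.9% = 8.69%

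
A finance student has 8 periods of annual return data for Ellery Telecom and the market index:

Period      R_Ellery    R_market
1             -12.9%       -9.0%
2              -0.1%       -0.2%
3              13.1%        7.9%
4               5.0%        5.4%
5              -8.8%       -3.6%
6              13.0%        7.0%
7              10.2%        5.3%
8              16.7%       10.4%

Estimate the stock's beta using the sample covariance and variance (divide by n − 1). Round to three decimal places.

1.621

Mean R_i = (-12.9 − 0.1 + 13.1 + 5.0 − 8.8 + 13.0 + 10.2 + 16.7) / 8 = 4.5250%
Mean R_m = (-9.0 − 0.2 + 7.9 + 5.4 − 3.6 + 7.0 + 5.3 + 10.4) / 8 = 2.9000%
Σ(R_i − R̄_i)(R_m − R̄_m) = 492.0500  ⇒  Cov = 492.0500 / 7 = 70.2929
Σ(R_m − R̄_m)² = 303.5400  ⇒  Var(R_m) = 303.5400 / 7 = 43.3629
β = Cov / Var(R_m) = 70.2929 / 43.3629 = 1.6210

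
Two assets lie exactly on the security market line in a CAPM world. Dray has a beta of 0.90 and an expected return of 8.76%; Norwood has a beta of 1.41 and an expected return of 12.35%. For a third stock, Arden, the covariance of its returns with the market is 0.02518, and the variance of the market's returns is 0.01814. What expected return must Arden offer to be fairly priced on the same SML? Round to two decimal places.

12.20%

MRP = (12.35% − 8.76%) / (1.41 − 0.90) = 7.0392%
R_f = 8.76% − 0.90 × 7.0392% = 2.4247%
β_Arden = Cov / Var(R_m) = 0.02518 / 0.01814 = 1.3881
E(R_Arden) = R_f + β × MRP = 2.4247% + 1.3881 × 7.0392% = 12.20%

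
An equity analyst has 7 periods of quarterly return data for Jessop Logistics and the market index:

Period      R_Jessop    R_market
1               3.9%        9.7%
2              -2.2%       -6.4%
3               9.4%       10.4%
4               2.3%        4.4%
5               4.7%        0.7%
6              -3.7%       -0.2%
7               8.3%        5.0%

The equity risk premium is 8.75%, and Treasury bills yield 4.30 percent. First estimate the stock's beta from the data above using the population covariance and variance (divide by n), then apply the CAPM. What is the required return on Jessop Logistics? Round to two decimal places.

Mean R_i = (3.9 − 2.2 + 9.4 + 2.3 + 4.7 − 3.7 + 8.3) / 7 = 3.2429%
Mean R_m = (9.7 − 6.4 + 10.4 + 4.4 + 0.7 − 0.2 + 5.0) / 7 = 3.3714%
Σ(R_i − R̄_i)(R_m − R̄_m) = 128.7886  ⇒  Cov = 128.7886 / 7 = 18.3984
Σ(R_m − R̄_m)² = 208.5343  ⇒  Var(R_m) = 208.5343 / 7 = 29.7906
β = Cov / Var(R_m) = 18.3984 / 29.7906 = 0.6176
E(R) = R_f + β × MRP = 4.30% + 0.6176 × 8.75% = 9.70%

9.70%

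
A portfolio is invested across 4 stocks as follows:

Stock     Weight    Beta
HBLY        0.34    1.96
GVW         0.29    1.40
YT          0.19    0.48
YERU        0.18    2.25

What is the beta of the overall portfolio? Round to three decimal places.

β_P = Σ w_i β_i = 0.34×1.96 + 0.29×1.40 + 0.19×0.48 + 0.18×2.25 = 1.5686

1.569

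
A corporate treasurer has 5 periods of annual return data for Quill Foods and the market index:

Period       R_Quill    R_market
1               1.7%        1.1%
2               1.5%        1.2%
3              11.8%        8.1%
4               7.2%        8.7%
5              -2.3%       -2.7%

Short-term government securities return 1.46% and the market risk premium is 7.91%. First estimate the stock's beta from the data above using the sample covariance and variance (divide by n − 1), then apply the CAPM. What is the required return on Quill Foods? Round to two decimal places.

9.81%

Mean R_i = (1.7 + 1.5 + 11.8 + 7.2 − 2.3) / 5 = 3.9800%
Mean R_m = (1.1 + 1.2 + 8.1 + 8.7 − 2.7) / 5 = 3.2800%
Σ(R_i − R̄_i)(R_m − R̄_m) = 102.8280  ⇒  Cov = 102.8280 / 4 = 25.7070
Σ(R_m − R̄_m)² = 97.4480  ⇒  Var(R_m) = 97.4480 / 4 = 24.3620
β = Cov / Var(R_m) = 25.7070 / 24.3620 = 1.0552
E(R) = R_f + β × MRP = 1.46% + 1.0552 × 7.91% = 9.81%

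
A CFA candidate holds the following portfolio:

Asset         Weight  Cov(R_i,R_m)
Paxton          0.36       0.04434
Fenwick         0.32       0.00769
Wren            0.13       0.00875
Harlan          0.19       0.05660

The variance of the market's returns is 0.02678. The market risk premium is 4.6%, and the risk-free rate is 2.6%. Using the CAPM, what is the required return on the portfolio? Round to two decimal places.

7.81%

β_Paxton = 0.04434 / 0.02678 = 1.6557
β_Fenwick = 0.00769 / 0.02678 = 0.2872
β_Wren = 0.00875 / 0.02678 = 0.3267
β_Harlan = 0.05660 / 0.02678 = 2.1135
β_P = Σ w_i β_i = 0.36×1.6557 + 0.32×0.2872 + 0.13×0.3267 + 0.19×2.1135 = 1.1320
E(R_P) = R_f + β_P × MRP = 2.6% + 1.1320 × 4.6% = 7.81%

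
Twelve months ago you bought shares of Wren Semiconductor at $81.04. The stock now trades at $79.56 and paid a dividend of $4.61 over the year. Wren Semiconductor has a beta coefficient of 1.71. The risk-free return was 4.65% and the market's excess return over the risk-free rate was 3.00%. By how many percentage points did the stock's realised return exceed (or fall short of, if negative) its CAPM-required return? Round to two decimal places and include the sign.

-5.92%

Realised HPR = (P1 + D1 − P0) / P0 = (79.56 + 4.61 − 81.04) / 81.04 = 3.13 / 81.04 = 3.8623%
CAPM required = R_f + β·MRP = 4.65% + 1.71 × 3.00% = 9.7800%
α = realised − required = 3.8623% − 9.7800% = -5.92%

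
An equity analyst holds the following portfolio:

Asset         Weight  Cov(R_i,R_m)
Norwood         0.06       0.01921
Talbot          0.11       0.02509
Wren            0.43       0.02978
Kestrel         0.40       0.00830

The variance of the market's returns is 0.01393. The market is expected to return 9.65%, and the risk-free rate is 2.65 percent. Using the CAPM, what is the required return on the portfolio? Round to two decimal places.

β_Norwood = 0.01921 / 0.01393 = 1.3790
β_Talbot = 0.02509 / 0.01393 = 1.8011
β_Wren = 0.02978 / 0.01393 = 2.1378
β_Kestrel = 0.00830 / 0.01393 = 0.5958
β_P = Σ w_i β_i = 0.06×1.3790 + 0.11×1.8011 + 0.43×2.1378 + 0.40×0.5958 = 1.4384
MRP = 9.65% − 2.65% = 7.00%
E(R_P) = R_f + β_P × MRP = 2.65% + 1.4384 × 7.00% = 12.72%

12.72%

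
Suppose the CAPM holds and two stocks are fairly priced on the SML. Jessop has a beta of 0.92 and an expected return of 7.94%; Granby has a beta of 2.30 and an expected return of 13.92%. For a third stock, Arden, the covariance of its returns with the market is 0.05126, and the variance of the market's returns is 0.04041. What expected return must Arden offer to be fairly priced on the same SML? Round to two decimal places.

9.45%

MRP = (13.92% − 7.94%) / (2.30 − 0.92) = 4.3333%
R_f = 7.94% − 0.92 × 4.3333% = 3.9534%
β_Arden = Cov / Var(R_m) = 0.05126 / 0.04041 = 1.2685
E(R_Arden) = R_f + β × MRP = 3.9534% + 1.2685 × 4.3333% = 9.45%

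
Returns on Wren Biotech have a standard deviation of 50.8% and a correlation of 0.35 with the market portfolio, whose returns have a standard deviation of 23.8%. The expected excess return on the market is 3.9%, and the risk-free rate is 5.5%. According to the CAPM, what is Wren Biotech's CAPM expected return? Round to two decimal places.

8.41%

β = ρ × σ_i / σ_m = 0.35 × 50.8% / 23.8% = 0.7471
E(R) = 5.5% + 0.7471 × 3.9% = 8.41%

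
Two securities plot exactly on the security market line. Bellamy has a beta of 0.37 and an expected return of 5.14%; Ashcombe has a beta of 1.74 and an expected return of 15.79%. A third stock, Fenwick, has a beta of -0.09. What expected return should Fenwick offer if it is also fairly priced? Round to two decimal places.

1.56%

MRP (SML slope) = (15.79% − 5.14%) / (1.74 − 0.37) = 10.65% / 1.37 = 7.7737%
R_f (intercept) = 5.14% − 0.37 × 7.7737% = 2.2637%
E(R_Fenwick) = R_f + β × MRP = 2.2637% + -0.09 × 7.7737% = 1.56%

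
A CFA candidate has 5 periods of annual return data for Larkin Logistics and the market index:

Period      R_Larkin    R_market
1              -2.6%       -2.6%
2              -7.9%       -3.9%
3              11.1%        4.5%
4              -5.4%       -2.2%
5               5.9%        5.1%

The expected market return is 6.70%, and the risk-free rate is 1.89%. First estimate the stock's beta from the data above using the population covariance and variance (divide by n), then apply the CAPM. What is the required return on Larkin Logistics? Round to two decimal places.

Mean R_i = (-2.6 − 7.9 + 11.1 − 5.4 + 5.9) / 5 = 0.2200%
Mean R_m = (-2.6 − 3.9 + 4.5 − 2.2 + 5.1) / 5 = 0.1800%
Σ(R_i − R̄_i)(R_m − R̄_m) = 129.2920  ⇒  Cov = 129.2920 / 5 = 25.8584
Σ(R_m − R̄_m)² = 72.9080  ⇒  Var(R_m) = 72.9080 / 5 = 14.5816
β = Cov / Var(R_m) = 25.8584 / 14.5816 = 1.7734
MRP = 6.70% − 1.89% = 4.81%
E(R) = R_f + β × MRP = 1.89% + 1.7734 × 4.81% = 10.42%

10.42%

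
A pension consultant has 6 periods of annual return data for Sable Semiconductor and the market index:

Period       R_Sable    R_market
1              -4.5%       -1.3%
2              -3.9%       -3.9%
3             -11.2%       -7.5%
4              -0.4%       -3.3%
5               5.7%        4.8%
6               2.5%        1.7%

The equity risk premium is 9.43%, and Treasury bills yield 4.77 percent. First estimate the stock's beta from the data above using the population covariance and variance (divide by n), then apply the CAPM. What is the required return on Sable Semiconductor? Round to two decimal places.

Mean R_i = (-4.5 − 3.9 − 11.2 − 0.4 + 5.7 + 2.5) / 6 = -1.9667%
Mean R_m = (-1.3 − 3.9 − 7.5 − 3.3 + 4.8 + 1.7) / 6 = -1.5833%
Σ(R_i − R̄_i)(R_m − R̄_m) = 119.3067  ⇒  Cov = 119.3067 / 6 = 19.8845
Σ(R_m − R̄_m)² = 94.9283  ⇒  Var(R_m) = 94.9283 / 6 = 15.8214
β = Cov / Var(R_m) = 19.8845 / 15.8214 = 1.2568
E(R) = R_f + β × MRP = 4.77% + 1.2568 × 9.43% = 16.62%

16.62%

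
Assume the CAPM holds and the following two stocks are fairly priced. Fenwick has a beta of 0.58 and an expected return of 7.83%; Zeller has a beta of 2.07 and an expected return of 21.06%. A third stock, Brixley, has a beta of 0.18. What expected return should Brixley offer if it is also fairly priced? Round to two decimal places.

MRP (SML slope) = (21.06% − 7.83%) / (2.07 − 0.58) = 13.23% / 1.49 = 8.8792%
R_f (intercept) = 7.83% − 0.58 × 8.8792% = 2.6801%
E(R_Brixley) = R_f + β × MRP = 2.6801% + 0.18 × 8.8792% = 4.28%

4.28%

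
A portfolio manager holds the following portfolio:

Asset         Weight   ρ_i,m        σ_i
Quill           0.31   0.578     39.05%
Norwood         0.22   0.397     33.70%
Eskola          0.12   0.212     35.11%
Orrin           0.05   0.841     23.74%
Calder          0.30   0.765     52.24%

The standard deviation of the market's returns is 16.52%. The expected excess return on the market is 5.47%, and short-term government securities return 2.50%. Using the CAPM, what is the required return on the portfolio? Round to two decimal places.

10.39%

β_Quill = 0.578 × 39.05% / 16.52% = 1.3663
β_Norwood = 0.397 × 33.70% / 16.52% = 0.8099
β_Eskola = 0.212 × 35.11% / 16.52% = 0.4506
β_Orrin = 0.841 × 23.74% / 16.52% = 1.2086
β_Calder = 0.765 × 52.24% / 16.52% = 2.4191
β_P = Σ w_i β_i = 0.31×1.3663 + 0.22×0.8099 + 0.12×0.4506 + 0.05×1.2086 + 0.30×2.4191 = 1.4420
E(R_P) = R_f + β_P × MRP = 2.50% + 1.4420 × 5.47% = 10.39%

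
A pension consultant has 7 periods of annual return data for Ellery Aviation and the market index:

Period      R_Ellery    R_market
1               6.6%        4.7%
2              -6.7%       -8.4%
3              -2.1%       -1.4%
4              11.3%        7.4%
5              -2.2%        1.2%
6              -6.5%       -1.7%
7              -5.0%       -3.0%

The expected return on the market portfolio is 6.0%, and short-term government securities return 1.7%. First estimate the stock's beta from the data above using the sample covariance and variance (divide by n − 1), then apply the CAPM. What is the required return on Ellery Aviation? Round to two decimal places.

6.90%

Mean R_i = (6.6 − 6.7 − 2.1 + 11.3 − 2.2 − 6.5 − 5.0) / 7 = -0.6571%
Mean R_m = (4.7 − 8.4 − 1.4 + 7.4 + 1.2 − 1.7 − 3.0) / 7 = -0.1714%
Σ(R_i − R̄_i)(R_m − R̄_m) = 196.4814  ⇒  Cov = 196.4814 / 6 = 32.7469
Σ(R_m − R̄_m)² = 162.4943  ⇒  Var(R_m) = 162.4943 / 6 = 27.0824
β = Cov / Var(R_m) = 32.7469 / 27.0824 = 1.2092
MRP = 6.0% − 1.7% = 4.30%
E(R) = R_f + β × MRP = 1.7% + 1.2092 × 4.3% = 6.90%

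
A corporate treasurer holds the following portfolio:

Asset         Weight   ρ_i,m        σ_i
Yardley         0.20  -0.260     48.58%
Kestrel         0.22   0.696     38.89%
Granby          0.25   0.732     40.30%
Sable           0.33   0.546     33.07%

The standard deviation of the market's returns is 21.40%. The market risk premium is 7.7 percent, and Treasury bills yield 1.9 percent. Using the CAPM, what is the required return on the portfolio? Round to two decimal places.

β_Yardley = -0.260 × 48.58% / 21.40% = -0.5902
β_Kestrel = 0.696 × 38.89% / 21.40% = 1.2648
β_Granby = 0.732 × 40.30% / 21.40% = 1.3785
β_Sable = 0.546 × 33.07% / 21.40% = 0.8437
β_P = Σ w_i β_i = 0.20×-0.5902 + 0.22×1.2648 + 0.25×1.3785 + 0.33×0.8437 = 0.7833
E(R_P) = R_f + β_P × MRP = 1.9% + 0.7833 × 7.7% = 7.93%

7.93%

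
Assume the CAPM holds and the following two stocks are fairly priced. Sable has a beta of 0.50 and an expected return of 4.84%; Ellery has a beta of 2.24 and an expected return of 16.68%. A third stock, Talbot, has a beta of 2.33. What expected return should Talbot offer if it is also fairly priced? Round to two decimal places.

17.29%

MRP (SML slope) = (16.68% − 4.84%) / (2.24 − 0.50) = 11.84% / 1.74 = 6.8046%
R_f (intercept) = 4.84% − 0.50 × 6.8046% = 1.4377%
E(R_Talbot) = R_f + β × MRP = 1.4377% + 2.33 × 6.8046% = 17.29%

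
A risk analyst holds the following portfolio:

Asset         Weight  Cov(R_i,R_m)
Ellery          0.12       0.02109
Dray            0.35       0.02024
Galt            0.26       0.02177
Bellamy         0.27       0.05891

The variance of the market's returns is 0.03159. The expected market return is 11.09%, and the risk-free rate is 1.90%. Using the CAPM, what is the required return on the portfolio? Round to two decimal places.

β_Ellery = 0.02109 / 0.03159 = 0.6676
β_Dray = 0.02024 / 0.03159 = 0.6407
β_Galt = 0.02177 / 0.03159 = 0.6891
β_Bellamy = 0.05891 / 0.03159 = 1.8648
β_P = Σ w_i β_i = 0.12×0.6676 + 0.35×0.6407 + 0.26×0.6891 + 0.27×1.8648 = 0.9870
MRP = 11.09% − 1.90% = 9.19%
E(R_P) = R_f + β_P × MRP = 1.90% + 0.9870 × 9.19% = 10.97%

10.97%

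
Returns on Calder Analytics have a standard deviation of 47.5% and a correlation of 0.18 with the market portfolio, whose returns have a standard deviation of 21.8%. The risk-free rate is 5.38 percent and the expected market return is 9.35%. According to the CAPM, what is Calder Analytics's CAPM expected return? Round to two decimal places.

6.94%

β = ρ × σ_i / σ_m = 0.18 × 47.5% / 21.8% = 0.3922
MRP = 9.35% − 5.38% = 3.97%
E(R) = 5.38% + 0.3922 × 3.97% = 6.94%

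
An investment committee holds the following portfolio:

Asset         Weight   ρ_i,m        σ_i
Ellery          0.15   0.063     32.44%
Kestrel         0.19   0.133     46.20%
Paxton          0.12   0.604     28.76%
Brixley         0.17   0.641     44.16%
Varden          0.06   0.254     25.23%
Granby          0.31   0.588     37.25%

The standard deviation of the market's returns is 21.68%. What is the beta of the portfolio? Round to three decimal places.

β_Ellery = 0.063 × 32.44% / 21.68% = 0.0943
β_Kestrel = 0.133 × 46.20% / 21.68% = 0.2834
β_Paxton = 0.604 × 28.76% / 21.68% = 0.8012
β_Brixley = 0.641 × 44.16% / 21.68% = 1.3057
β_Varden = 0.254 × 25.23% / 21.68% = 0.2956
β_Granby = 0.588 × 37.25% / 21.68% = 1.0103
β_P = Σ w_i β_i = 0.15×0.0943 + 0.19×0.2834 + 0.12×0.8012 + 0.17×1.3057 + 0.06×0.2956 + 0.31×1.0103 = 0.7170

0.717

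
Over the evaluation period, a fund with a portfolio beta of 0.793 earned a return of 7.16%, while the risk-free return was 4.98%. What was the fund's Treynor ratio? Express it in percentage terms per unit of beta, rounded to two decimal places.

2.75%

Treynor = (R_P − R_f) / β_P = (7.16% − 4.98%) / 0.7930 = 2.18% / 0.7930 = 2.75%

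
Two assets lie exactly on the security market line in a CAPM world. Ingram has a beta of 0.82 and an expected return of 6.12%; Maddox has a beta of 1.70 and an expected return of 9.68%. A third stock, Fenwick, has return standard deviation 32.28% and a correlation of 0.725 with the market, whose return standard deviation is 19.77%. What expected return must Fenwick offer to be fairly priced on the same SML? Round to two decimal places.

MRP = (9.68% − 6.12%) / (1.70 − 0.82) = 4.0455%
R_f = 6.12% − 0.82 × 4.0455% = 2.8027%
β_Fenwick = ρ·σ_i/σ_m = 0.725 × 32.28 / 19.77 = 1.1838
E(R_Fenwick) = R_f + β × MRP = 2.8027% + 1.1838 × 4.0455% = 7.59%

7.59%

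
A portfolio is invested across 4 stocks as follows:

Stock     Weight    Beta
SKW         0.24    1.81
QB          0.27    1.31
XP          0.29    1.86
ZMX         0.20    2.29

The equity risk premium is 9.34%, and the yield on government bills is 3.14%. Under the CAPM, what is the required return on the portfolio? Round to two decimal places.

19.82%

β_P = Σ w_i β_i = 0.24×1.81 + 0.27×1.31 + 0.29×1.86 + 0.20×2.29 = 1.7855
E(R_P) = R_f + β_P × MRP = 3.14% + 1.7855 × 9.34% = 19.82%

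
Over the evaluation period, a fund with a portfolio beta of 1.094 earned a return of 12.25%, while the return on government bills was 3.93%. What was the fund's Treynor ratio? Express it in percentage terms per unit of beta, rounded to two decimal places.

Treynor = (R_P − R_f) / β_P = (12.25% − 3.93%) / 1.0940 = 8.32% / 1.0940 = 7.61%

7.61%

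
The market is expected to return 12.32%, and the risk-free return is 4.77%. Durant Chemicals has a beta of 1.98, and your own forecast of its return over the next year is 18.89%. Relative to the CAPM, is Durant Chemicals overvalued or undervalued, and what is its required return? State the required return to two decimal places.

Overvalued; required return 19.72%

MRP = 12.32% − 4.77% = 7.55%
Required return = R_f + β·MRP = 4.77% + 1.98 × 7.55% = 19.72%
Forecast 18.89% < required 19.72% → the stock plots below the SML → overvalued.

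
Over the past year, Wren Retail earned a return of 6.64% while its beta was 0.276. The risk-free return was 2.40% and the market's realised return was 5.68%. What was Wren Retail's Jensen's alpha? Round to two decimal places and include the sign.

+3.33%

Market excess return = 5.68% − 2.40% = 3.28%
CAPM benchmark = R_f + β(R_m − R_f) = 2.40% + 0.276 × 3.28% = 3.30528%
α = actual − benchmark = 6.64% − 3.30528% = +3.33%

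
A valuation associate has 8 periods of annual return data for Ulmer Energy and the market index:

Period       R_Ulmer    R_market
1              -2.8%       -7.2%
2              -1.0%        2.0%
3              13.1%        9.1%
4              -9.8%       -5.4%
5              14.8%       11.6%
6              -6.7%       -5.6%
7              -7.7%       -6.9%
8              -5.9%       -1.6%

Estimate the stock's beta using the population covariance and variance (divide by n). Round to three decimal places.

Mean R_i = (-2.8 − 1.0 + 13.1 − 9.8 + 14.8 − 6.7 − 7.7 − 5.9) / 8 = -0.7500%
Mean R_m = (-7.2 + 2.0 + 9.1 − 5.4 + 11.6 − 5.6 − 6.9 − 1.6) / 8 = -0.5000%
Σ(R_i − R̄_i)(R_m − R̄_m) = 459.0600  ⇒  Cov = 459.0600 / 8 = 57.3825
Σ(R_m − R̄_m)² = 381.9000  ⇒  Var(R_m) = 381.9000 / 8 = 47.7375
β = Cov / Var(R_m) = 57.3825 / 47.7375 = 1.2020

1.202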